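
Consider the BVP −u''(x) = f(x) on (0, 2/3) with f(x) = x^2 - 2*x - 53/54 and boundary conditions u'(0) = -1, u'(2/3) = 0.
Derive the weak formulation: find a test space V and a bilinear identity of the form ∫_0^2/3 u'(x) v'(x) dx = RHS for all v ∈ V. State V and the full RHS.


V = H^1(0, 2/3) (v unrestricted at boundary; u is determined up to an additive constant); weak form: ∫_0^2/3 u'v' dx = ∫_0^2/3 (x^2 - 2*x - 53/54) v dx + v(0) for all v ∈ V.

Multiply both sides by a test function v and integrate from 0 to 2/3:
  ∫_0^2/3 −u''(x) v(x) dx = ∫_0^2/3 f(x) v(x) dx.
Integrate the LHS by parts once:
  ∫_0^2/3 −u'' v dx = −[u'(x) v(x)]_0^2/3 + ∫_0^2/3 u'(x) v'(x) dx.
Thus ∫_0^2/3 u'(x) v'(x) dx = ∫_0^2/3 f(x) v(x) dx + [u'(x) v(x)]_0^2/3.
Choose V so that boundary terms are either known or forced to vanish.
u has inhomogeneous Neumann u'(0) = -1, u'(2/3) = 0. [u' v]_0^2/3 = (0)·v(2/3) − (-1)·v(0) = v(0). Take V = H^1(0, 2/3); boundary term becomes part of RHS.
Weak formulation: find u (satisfying any essential BC) such that ∫_0^2/3 u'(x) v'(x) dx = ∫_0^2/3 f v dx + v(0) for all v ∈ V (Neumann data are natural BCs: they enter the RHS as boundary terms).
Substituting f(x) = x^2 - 2*x - 53/54, the right-hand side is ∫_0^2/3 (x^2 - 2*x - 53/54) v dx + v(0).
Compatibility check (pure Neumann): taking v ≡ 1 ∈ V gives 0 = ∫_0^2/3 f dx + (0) − (-1), i.e. ∫_0^2/3 f dx must equal u'(0) − u'(2/3) = -1. Indeed ∫_0^2/3 (x^2 - 2*x - 53/54) dx = -1, so the data are compatible. The solution is then unique only up to an additive constant (fix it e.g. by requiring ∫_0^2/3 u dx = 0).


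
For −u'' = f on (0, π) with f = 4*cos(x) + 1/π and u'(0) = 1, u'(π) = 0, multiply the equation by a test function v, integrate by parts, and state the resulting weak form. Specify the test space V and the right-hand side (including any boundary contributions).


V = H^1(0, π) (v unrestricted at boundary; u is determined up to an additive constant); weak form: ∫_0^π u'v' dx = ∫_0^π (4*cos(x) + 1/π) v dx − v(0) for all v ∈ V.

Multiply both sides by a test function v and integrate from 0 to π:
  ∫_0^π −u''(x) v(x) dx = ∫_0^π f(x) v(x) dx.
Integrate the LHS by parts once:
  ∫_0^π −u'' v dx = −[u'(x) v(x)]_0^π + ∫_0^π u'(x) v'(x) dx.
Thus ∫_0^π u'(x) v'(x) dx = ∫_0^π f(x) v(x) dx + [u'(x) v(x)]_0^π.
Choose V so that boundary terms are either known or forced to vanish.
u has inhomogeneous Neumann u'(0) = 1, u'(π) = 0. [u' v]_0^π = (0)·v(π) − (1)·v(0) = − v(0). Take V = H^1(0, π); boundary term becomes part of RHS.
Weak formulation: find u (satisfying any essential BC) such that ∫_0^π u'(x) v'(x) dx = ∫_0^π f v dx − v(0) for all v ∈ V (Neumann data are natural BCs: they enter the RHS as boundary terms).
Substituting f(x) = 4*cos(x) + 1/π, the right-hand side is ∫_0^π (4*cos(x) + 1/π) v dx − v(0).
Compatibility check (pure Neumann): taking v ≡ 1 ∈ V gives 0 = ∫_0^π f dx + (0) − (1), i.e. ∫_0^π f dx must equal u'(0) − u'(π) = 1. Indeed ∫_0^π (4*cos(x) + 1/π) dx = 1, so the data are compatible. The solution is then unique only up to an additive constant (fix it e.g. by requiring ∫_0^π u dx = 0).


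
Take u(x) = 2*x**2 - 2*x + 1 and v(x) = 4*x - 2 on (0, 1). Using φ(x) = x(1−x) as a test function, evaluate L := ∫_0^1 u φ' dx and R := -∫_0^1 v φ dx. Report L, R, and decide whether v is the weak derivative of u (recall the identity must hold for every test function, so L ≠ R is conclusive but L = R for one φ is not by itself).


LHS = 0, RHS = 0. Yes, v = u' weakly.

u(x) = 2*x**2 - 2*x + 1, classical derivative u'(x) = 4*x - 2.
φ(x) = x(1−x), so φ'(x) = 1 - 2*x.
Note φ(0) = φ(1) = 0, so the boundary term u·φ vanishes.
LHS = ∫_0^1 u(x) φ'(x) dx = ∫_0^1 (-4*x^3 + 6*x^2 - 4*x + 1) dx. Term by term:
  ∫_0^1 -4*x^3 dx = -1;  ∫_0^1 6*x^2 dx = 2;  ∫_0^1 -4*x dx = -2;
  ∫_0^1 1 dx = 1.
Sum: -1 + 2 − 2 + 1 = 0.
So LHS = 0.
∫_0^1 v(x) φ(x) dx = ∫_0^1 (-4*x^3 + 6*x^2 - 2*x) dx. Term by term:
  ∫_0^1 -4*x^3 dx = -1;  ∫_0^1 6*x^2 dx = 2;  ∫_0^1 -2*x dx = -1.
Sum: -1 + 2 − 1 = 0.
So RHS = -∫_0^1 v(x) φ(x) dx = 0.
LHS = RHS, so the identity holds for this test φ.
Moreover u is smooth here and v(x) = u'(x) = 4*x - 2 pointwise, so the identity holds for every test function. Hence v is the weak derivative of u.


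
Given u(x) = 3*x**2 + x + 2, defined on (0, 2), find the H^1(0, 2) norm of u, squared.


||u||_{H^1}^2 = 3814/15

The H^1 norm (squared) on an interval (0, L) is
  ||u||_{H^1}^2 = ∫_0^L u(x)^2 dx + ∫_0^L u'(x)^2 dx.
Compute u'(x) = 6*x + 1.
Then u(x)^2 = 9*x**4 + 6*x**3 + 13*x**2 + 4*x + 4 and u'(x)^2 = 36*x**2 + 12*x + 1.
Integrate each monomial from 0 to 2 using ∫_0^2 c·x^n dx = c·2^(n+1)/(n+1):
  ∫_0^2 u(x)^2 dx = ∫_0^2 (9*x^4 + 6*x^3 + 13*x^2 + 4*x + 4) dx. Term by term:
    ∫_0^2 9*x^4 dx = 288/5;  ∫_0^2 6*x^3 dx = 24;  ∫_0^2 13*x^2 dx = 104/3;
    ∫_0^2 4*x dx = 8;  ∫_0^2 4 dx = 8.
  Sum: 288/5 + 24 + 104/3 + 8 + 8 = 1984/15.
  ∫_0^2 u'(x)^2 dx = ∫_0^2 (36*x^2 + 12*x + 1) dx. Term by term:
    ∫_0^2 36*x^2 dx = 96;  ∫_0^2 12*x dx = 24;  ∫_0^2 1 dx = 2.
  Sum: 96 + 24 + 2 = 122.
Adding: ||u||_{H^1}^2 = 1984/15 + 122 = 3814/15.


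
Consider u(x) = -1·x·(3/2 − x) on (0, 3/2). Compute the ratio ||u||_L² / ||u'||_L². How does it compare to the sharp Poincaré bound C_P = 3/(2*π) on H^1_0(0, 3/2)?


||u||_L² / ||u'||_L² = 3*sqrt(10)/20 < C_P = 3/(2*π).

u(x) = -1·x·(3/2 − x), so u'(x) = 2*x - 3/2.
u(x) = -1·x·(3/2 − x) vanishes at x = 0 and x = 3/2, so u ∈ H^1_0(0, 3/2). Differentiate via the product rule and integrate the resulting polynomials term by term.
  ∫_0^3/2 u² dx = ∫_0^3/2 (x^4 - 3*x^3 + 9*x^2/4) dx. Term by term:
    ∫_0^3/2 x^4 dx = 243/160;  ∫_0^3/2 -3*x^3 dx = -243/64;  ∫_0^3/2 9*x^2/4 dx = 81/32.
  Sum: 243/160 − 243/64 + 81/32 = 81/320.
  ∫_0^3/2 (u')² dx = ∫_0^3/2 (4*x^2 - 6*x + 9/4) dx. Term by term:
    ∫_0^3/2 4*x^2 dx = 9/2;  ∫_0^3/2 -6*x dx = -27/4;  ∫_0^3/2 9/4 dx = 27/8.
  Sum: 9/2 − 27/4 + 27/8 = 9/8.
∫_0^3/2 u² dx = 81/320, so ||u||_L² = 9*sqrt(5)/40.
∫_0^3/2 (u')² dx = 9/8, so ||u'||_L² = 3*sqrt(2)/4.
Ratio ||u||_L² / ||u'||_L² = 3*sqrt(10)/20.
Sharp Poincaré constant on H^1_0(0, 3/2) is C_P = L/π = 3/(2*π), achieved by sin(2*π/3·x).
A polynomial bump cannot attain the sharp Poincaré constant (only the first sine eigenfunction does), so the ratio is strictly less than C_P, consistent with ||u||_L² ≤ C_P ||u'||_L².


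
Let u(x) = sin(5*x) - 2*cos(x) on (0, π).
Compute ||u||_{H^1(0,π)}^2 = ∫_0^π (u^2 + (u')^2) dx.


||u||_{H^1(0,π)}^2 = 17*π

u'(x) = 2*sin(x) + 5*cos(5*x).
Expand u² and (u')² and integrate term by term on (0, π), using: for integers n ≥ 1, ∫_0^π sin²(nx) dx = ∫_0^π cos²(nx) dx = π/2; for n ≠ n', ∫_0^π sin(nx)sin(n'x) dx = ∫_0^π cos(nx)cos(n'x) dx = 0; and by product-to-sum, ∫_0^π sin(nx)cos(n'x) dx = ½∫_0^π [sin((n+n')x) + sin((n−n')x)] dx, which is 0 when n+n' is even and 2n/(n²−n'²) when n+n' is odd (it need not vanish on (0, π)).
  u² squared terms: (-2)²·∫cos(x)² dx = 4·π/2 = 2*π;  (1)²·∫sin(5x)² dx = 1·π/2 = π/2.
  u² cross terms: 2·(-2)·(1)·∫cos(x)·sin(5x) dx = -4·(0) = 0.
  So ∫_0^π u² dx = 2*π + π/2 + 0 = 5*π/2.
  (u')² squared terms: (2)²·∫sin(x)² dx = 4·π/2 = 2*π;  (5)²·∫cos(5x)² dx = 25·π/2 = 25*π/2.
  (u')² cross terms: 2·(2)·(5)·∫sin(x)·cos(5x) dx = 20·(0) = 0.
  So ∫_0^π (u')² dx = 2*π + 25*π/2 + 0 = 29*π/2.
||u||_{H^1}^2 = (5*π/2) + (29*π/2) = 17*π.


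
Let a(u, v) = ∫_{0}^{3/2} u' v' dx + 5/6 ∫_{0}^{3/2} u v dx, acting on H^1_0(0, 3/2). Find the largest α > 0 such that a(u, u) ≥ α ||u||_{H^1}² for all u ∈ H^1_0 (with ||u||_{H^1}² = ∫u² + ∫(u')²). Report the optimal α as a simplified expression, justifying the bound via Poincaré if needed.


α = (15 + 8*π^2)/(2*(9 + 4*π^2))

Coercivity of a(·,·) on H^1_0(0, 3/2) means a(u, u) ≥ α ||u||_{H^1}² for every u ∈ H^1_0.
The interval has length L = 3/2, and Poincaré/coercivity depend only on L. Here a(u, u) = ∫(u')² + (5/6)·∫u².
Here 0 < c = 5/6 < 1. The condition a(u,u) ≥ α||u||_{H^1}² reads (1−α)∫(u')² ≥ (α−c)∫u². Any admissible α is ≤ 1 (rapidly oscillating u have ∫u²/∫(u')² → 0), and α = 1 would force 0 ≥ (1−c)∫u², impossible since c < 1; so 1−α > 0. By the sharp Poincaré inequality on H^1_0 of an interval of length L, ∫(u')² ≥ (π/L)²∫u² with equality for the first sine mode sin(π(x−x₀)/L) (x₀ the left endpoint), so the inequality holds for all u iff (1−α)(π/L)² ≥ α − c, i.e. α ≤ ((π/L)² + c)/((π/L)² + 1) = (1 + c(L/π)²)/(1 + (L/π)²). With (π/L)² = 4*π^2/9 and c = 5/6, the largest admissible constant is α = ((π/L)² + c)/((π/L)² + 1).
Simplifying, α = (15 + 8*π^2)/(2*(9 + 4*π^2)).


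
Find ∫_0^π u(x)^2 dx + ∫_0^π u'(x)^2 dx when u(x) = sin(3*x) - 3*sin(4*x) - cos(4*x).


||u||_{H^1(0,π)}^2 = 204/7 + 90*π

u'(x) = 4*sin(4*x) + 3*cos(3*x) - 12*cos(4*x).
Expand u² and (u')² and integrate term by term on (0, π), using: for integers n ≥ 1, ∫_0^π sin²(nx) dx = ∫_0^π cos²(nx) dx = π/2; for n ≠ n', ∫_0^π sin(nx)sin(n'x) dx = ∫_0^π cos(nx)cos(n'x) dx = 0; and by product-to-sum, ∫_0^π sin(nx)cos(n'x) dx = ½∫_0^π [sin((n+n')x) + sin((n−n')x)] dx, which is 0 when n+n' is even and 2n/(n²−n'²) when n+n' is odd (it need not vanish on (0, π)).
  u² squared terms: (-1)²·∫cos(4x)² dx = 1·π/2 = π/2;  (-3)²·∫sin(4x)² dx = 9·π/2 = 9*π/2;  (1)²·∫sin(3x)² dx = 1·π/2 = π/2.
  u² cross terms: 2·(-1)·(-3)·∫cos(4x)·sin(4x) dx = 6·(0) = 0;  2·(-1)·(1)·∫cos(4x)·sin(3x) dx = -2·(-6/7) = 12/7;  2·(-3)·(1)·∫sin(4x)·sin(3x) dx = -6·(0) = 0.
  So ∫_0^π u² dx = π/2 + 9*π/2 + π/2 + 0 + 12/7 + 0 = 12/7 + 11*π/2.
  (u')² squared terms: (-12)²·∫cos(4x)² dx = 144·π/2 = 72*π;  (3)²·∫cos(3x)² dx = 9·π/2 = 9*π/2;  (4)²·∫sin(4x)² dx = 16·π/2 = 8*π.
  (u')² cross terms: 2·(-12)·(3)·∫cos(4x)·cos(3x) dx = -72·(0) = 0;  2·(-12)·(4)·∫cos(4x)·sin(4x) dx = -96·(0) = 0;  2·(3)·(4)·∫cos(3x)·sin(4x) dx = 24·(8/7) = 192/7.
  So ∫_0^π (u')² dx = 72*π + 9*π/2 + 8*π + 0 + 0 + 192/7 = 192/7 + 169*π/2.
||u||_{H^1}^2 = (12/7 + 11*π/2) + (192/7 + 169*π/2) = 204/7 + 90*π.


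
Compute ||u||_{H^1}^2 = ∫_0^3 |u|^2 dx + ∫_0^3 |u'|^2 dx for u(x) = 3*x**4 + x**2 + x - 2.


||u||_{H^1}^2 = 4873749/70

The H^1 norm (squared) on an interval (0, L) is
  ||u||_{H^1}^2 = ∫_0^L u(x)^2 dx + ∫_0^L u'(x)^2 dx.
Compute u'(x) = 12*x**3 + 2*x + 1.
Then u(x)^2 = 9*x**8 + 6*x**6 + 6*x**5 - 11*x**4 + 2*x**3 - 3*x**2 - 4*x + 4 and u'(x)^2 = 144*x**6 + 48*x**4 + 24*x**3 + 4*x**2 + 4*x + 1.
Integrate each monomial from 0 to 3 using ∫_0^3 c·x^n dx = c·3^(n+1)/(n+1):
  ∫_0^3 u(x)^2 dx = ∫_0^3 (9*x^8 + 6*x^6 + 6*x^5 - 11*x^4 + 2*x^3 - 3*x^2 - 4*x + 4) dx. Term by term:
    ∫_0^3 9*x^8 dx = 19683;  ∫_0^3 6*x^6 dx = 13122/7;  ∫_0^3 6*x^5 dx = 729;
    ∫_0^3 -11*x^4 dx = -2673/5;  ∫_0^3 2*x^3 dx = 81/2;  ∫_0^3 -3*x^2 dx = -27;
    ∫_0^3 -4*x dx = -18;  ∫_0^3 4 dx = 12.
  Sum: 19683 + 13122/7 + 729 − 2673/5 + 81/2 − 27 − 18 + 12 = 1523163/70.
  ∫_0^3 u'(x)^2 dx = ∫_0^3 (144*x^6 + 48*x^4 + 24*x^3 + 4*x^2 + 4*x + 1) dx. Term by term:
    ∫_0^3 144*x^6 dx = 314928/7;  ∫_0^3 48*x^4 dx = 11664/5;  ∫_0^3 24*x^3 dx = 486;
    ∫_0^3 4*x^2 dx = 36;  ∫_0^3 4*x dx = 18;  ∫_0^3 1 dx = 3.
  Sum: 314928/7 + 11664/5 + 486 + 36 + 18 + 3 = 1675293/35.
Adding: ||u||_{H^1}^2 = 1523163/70 + 1675293/35 = 4873749/70.


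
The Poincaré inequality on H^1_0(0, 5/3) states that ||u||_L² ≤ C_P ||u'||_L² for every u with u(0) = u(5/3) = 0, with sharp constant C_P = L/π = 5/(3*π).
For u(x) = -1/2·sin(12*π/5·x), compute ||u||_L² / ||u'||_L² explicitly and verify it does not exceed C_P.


||u||_L² / ||u'||_L² = 5/(12*π) < C_P = 5/(3*π).

u(x) = -1/2·sin(12*π/5·x), so u'(x) = -6*π*cos(12*π*x/5)/5.
Writing u(x) = A·sin(kπx/L) with A = -1/2 and k = 4, use ∫_0^L sin²(kπx/L) dx = L/2 and ∫_0^L cos²(kπx/L) dx = L/2.
u² = 1/4·sin²(12*π/5·x) and (u')² = 36*π^2/25·cos²(12*π/5·x), and each of sin², cos² integrates to L/2 = 5/6 over (0, 5/3).
∫_0^5/3 u² dx = 5/24, so ||u||_L² = sqrt(30)/12.
∫_0^5/3 (u')² dx = 6*π^2/5, so ||u'||_L² = sqrt(30)*π/5.
Ratio ||u||_L² / ||u'||_L² = 5/(12*π).
Sharp Poincaré constant on H^1_0(0, 5/3) is C_P = L/π = 5/(3*π), achieved by sin(3*π/5·x).
This is the k = 4 harmonic; the ratio L/(kπ) is strictly less than C_P = L/π, consistent with the sharp inequality ||u||_L² ≤ C_P ||u'||_L².


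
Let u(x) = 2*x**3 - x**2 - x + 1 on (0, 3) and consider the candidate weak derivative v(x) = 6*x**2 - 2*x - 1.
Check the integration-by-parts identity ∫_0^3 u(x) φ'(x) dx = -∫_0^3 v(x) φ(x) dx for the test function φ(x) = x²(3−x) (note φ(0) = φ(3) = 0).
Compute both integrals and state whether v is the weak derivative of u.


LHS = -459/4, RHS = -459/4. Yes, v = u' weakly.

u(x) = 2*x**3 - x**2 - x + 1, classical derivative u'(x) = 6*x**2 - 2*x - 1.
φ(x) = x²(3−x), so φ'(x) = 3*x*(2 - x).
Note φ(0) = φ(3) = 0, so the boundary term u·φ vanishes.
LHS = ∫_0^3 u(x) φ'(x) dx = ∫_0^3 (-6*x^5 + 15*x^4 - 3*x^3 - 9*x^2 + 6*x) dx. Term by term:
  ∫_0^3 -6*x^5 dx = -729;  ∫_0^3 15*x^4 dx = 729;  ∫_0^3 -3*x^3 dx = -243/4;
  ∫_0^3 -9*x^2 dx = -81;  ∫_0^3 6*x dx = 27.
Sum: -729 + 729 − 243/4 − 81 + 27 = -459/4.
So LHS = -459/4.
∫_0^3 v(x) φ(x) dx = ∫_0^3 (-6*x^5 + 20*x^4 - 5*x^3 - 3*x^2) dx. Term by term:
  ∫_0^3 -6*x^5 dx = -729;  ∫_0^3 20*x^4 dx = 972;  ∫_0^3 -5*x^3 dx = -405/4;
  ∫_0^3 -3*x^2 dx = -27.
Sum: -729 + 972 − 405/4 − 27 = 459/4.
So RHS = -∫_0^3 v(x) φ(x) dx = -459/4.
LHS = RHS, so the identity holds for this test φ.
Moreover u is smooth here and v(x) = u'(x) = 6*x**2 - 2*x - 1 pointwise, so the identity holds for every test function. Hence v is the weak derivative of u.


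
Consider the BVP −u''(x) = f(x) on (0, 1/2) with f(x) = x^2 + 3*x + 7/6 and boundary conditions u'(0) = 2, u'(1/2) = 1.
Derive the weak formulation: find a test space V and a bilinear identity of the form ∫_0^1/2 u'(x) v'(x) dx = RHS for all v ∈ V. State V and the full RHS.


V = H^1(0, 1/2) (v unrestricted at boundary; u is determined up to an additive constant); weak form: ∫_0^1/2 u'v' dx = ∫_0^1/2 (x^2 + 3*x + 7/6) v dx + v(1/2) − 2·v(0) for all v ∈ V.

Multiply both sides by a test function v and integrate from 0 to 1/2:
  ∫_0^1/2 −u''(x) v(x) dx = ∫_0^1/2 f(x) v(x) dx.
Integrate the LHS by parts once:
  ∫_0^1/2 −u'' v dx = −[u'(x) v(x)]_0^1/2 + ∫_0^1/2 u'(x) v'(x) dx.
Thus ∫_0^1/2 u'(x) v'(x) dx = ∫_0^1/2 f(x) v(x) dx + [u'(x) v(x)]_0^1/2.
Choose V so that boundary terms are either known or forced to vanish.
u has inhomogeneous Neumann u'(0) = 2, u'(1/2) = 1. [u' v]_0^1/2 = (1)·v(1/2) − (2)·v(0) = v(1/2) − 2·v(0). Take V = H^1(0, 1/2); boundary term becomes part of RHS.
Weak formulation: find u (satisfying any essential BC) such that ∫_0^1/2 u'(x) v'(x) dx = ∫_0^1/2 f v dx + v(1/2) − 2·v(0) for all v ∈ V (Neumann data are natural BCs: they enter the RHS as boundary terms).
Substituting f(x) = x^2 + 3*x + 7/6, the right-hand side is ∫_0^1/2 (x^2 + 3*x + 7/6) v dx + v(1/2) − 2·v(0).
Compatibility check (pure Neumann): taking v ≡ 1 ∈ V gives 0 = ∫_0^1/2 f dx + (1) − (2), i.e. ∫_0^1/2 f dx must equal u'(0) − u'(1/2) = 1. Indeed ∫_0^1/2 (x^2 + 3*x + 7/6) dx = 1, so the data are compatible. The solution is then unique only up to an additive constant (fix it e.g. by requiring ∫_0^1/2 u dx = 0).


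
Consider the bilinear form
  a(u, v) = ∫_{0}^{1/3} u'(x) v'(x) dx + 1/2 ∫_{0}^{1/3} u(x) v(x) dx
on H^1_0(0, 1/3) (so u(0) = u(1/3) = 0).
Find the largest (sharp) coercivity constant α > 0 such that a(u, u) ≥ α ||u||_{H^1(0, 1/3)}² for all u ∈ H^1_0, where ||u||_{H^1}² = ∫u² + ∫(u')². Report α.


α = (1 + 18*π^2)/(2*(1 + 9*π^2))

Coercivity of a(·,·) on H^1_0(0, 1/3) means a(u, u) ≥ α ||u||_{H^1}² for every u ∈ H^1_0.
The interval has length L = 1/3, and Poincaré/coercivity depend only on L. Here a(u, u) = ∫(u')² + (1/2)·∫u².
Here 0 < c = 1/2 < 1. The condition a(u,u) ≥ α||u||_{H^1}² reads (1−α)∫(u')² ≥ (α−c)∫u². Any admissible α is ≤ 1 (rapidly oscillating u have ∫u²/∫(u')² → 0), and α = 1 would force 0 ≥ (1−c)∫u², impossible since c < 1; so 1−α > 0. By the sharp Poincaré inequality on H^1_0 of an interval of length L, ∫(u')² ≥ (π/L)²∫u² with equality for the first sine mode sin(π(x−x₀)/L) (x₀ the left endpoint), so the inequality holds for all u iff (1−α)(π/L)² ≥ α − c, i.e. α ≤ ((π/L)² + c)/((π/L)² + 1) = (1 + c(L/π)²)/(1 + (L/π)²). With (π/L)² = 9*π^2 and c = 1/2, the largest admissible constant is α = ((π/L)² + c)/((π/L)² + 1).
Simplifying, α = (1 + 18*π^2)/(2*(1 + 9*π^2)).


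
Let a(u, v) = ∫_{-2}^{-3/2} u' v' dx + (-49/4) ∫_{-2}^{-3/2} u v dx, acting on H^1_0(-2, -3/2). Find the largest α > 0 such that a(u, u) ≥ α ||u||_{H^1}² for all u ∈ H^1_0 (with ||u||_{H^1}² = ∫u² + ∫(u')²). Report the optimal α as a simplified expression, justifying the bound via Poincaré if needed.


α = (-49 + 16*π^2)/(4*(1 + 4*π^2))

Coercivity of a(·,·) on H^1_0(-2, -3/2) means a(u, u) ≥ α ||u||_{H^1}² for every u ∈ H^1_0.
The interval has length L = 1/2, and Poincaré/coercivity depend only on L. Here a(u, u) = ∫(u')² + (-49/4)·∫u².
Here c = -49/4 < 0 with |c| < (π/L)² = 4*π^2, so coercivity still holds. The condition a(u,u) ≥ α||u||_{H^1}² reads (1−α)∫(u')² ≥ (α−c)∫u². Any admissible α is ≤ 1 (rapidly oscillating u have ∫u²/∫(u')² → 0), and α = 1 would force 0 ≥ (1−c)∫u², impossible since c < 1; so 1−α > 0. By the sharp Poincaré inequality on H^1_0 of an interval of length L, ∫(u')² ≥ (π/L)²∫u² with equality for the first sine mode sin(π(x−x₀)/L) (x₀ the left endpoint), so the inequality holds for all u iff (1−α)(π/L)² ≥ α − c, i.e. α ≤ ((π/L)² + c)/((π/L)² + 1) = (1 + c(L/π)²)/(1 + (L/π)²). (Direct route, valid since c ≤ 0: Poincaré gives c∫u² ≥ c(L/π)²∫(u')², so a(u,u) ≥ (1 + c(L/π)²)∫(u')², while ||u||_{H^1}² ≤ (1 + (L/π)²)∫(u')²; dividing yields the same α.) With (π/L)² = 4*π^2 and c = -49/4, the largest admissible constant is α = ((π/L)² + c)/((π/L)² + 1).
Simplifying, α = (-49 + 16*π^2)/(4*(1 + 4*π^2)).


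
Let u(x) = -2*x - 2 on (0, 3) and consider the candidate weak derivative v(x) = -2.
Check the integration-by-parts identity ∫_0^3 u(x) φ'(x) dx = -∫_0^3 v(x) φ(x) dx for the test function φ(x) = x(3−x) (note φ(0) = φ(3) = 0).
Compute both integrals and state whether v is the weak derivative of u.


LHS = 9, RHS = 9. Yes, v = u' weakly.

u(x) = -2*x - 2, classical derivative u'(x) = -2.
φ(x) = x(3−x), so φ'(x) = 3 - 2*x.
Note φ(0) = φ(3) = 0, so the boundary term u·φ vanishes.
LHS = ∫_0^3 u(x) φ'(x) dx = ∫_0^3 (4*x^2 - 2*x - 6) dx. Term by term:
  ∫_0^3 4*x^2 dx = 36;  ∫_0^3 -2*x dx = -9;  ∫_0^3 -6 dx = -18.
Sum: 36 − 9 − 18 = 9.
So LHS = 9.
∫_0^3 v(x) φ(x) dx = ∫_0^3 (2*x^2 - 6*x) dx. Term by term:
  ∫_0^3 2*x^2 dx = 18;  ∫_0^3 -6*x dx = -27.
Sum: 18 − 27 = -9.
So RHS = -∫_0^3 v(x) φ(x) dx = 9.
LHS = RHS, so the identity holds for this test φ.
Moreover u is smooth here and v(x) = u'(x) = -2 pointwise, so the identity holds for every test function. Hence v is the weak derivative of u.


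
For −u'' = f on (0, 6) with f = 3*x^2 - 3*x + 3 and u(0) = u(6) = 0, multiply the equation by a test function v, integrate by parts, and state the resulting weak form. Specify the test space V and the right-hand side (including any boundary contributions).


V = H^1_0(0, 6) (so v(0) = v(6) = 0); weak form: ∫_0^6 u'v' dx = ∫_0^6 (3*x^2 - 3*x + 3) v dx for all v ∈ V.

Multiply both sides by a test function v and integrate from 0 to 6:
  ∫_0^6 −u''(x) v(x) dx = ∫_0^6 f(x) v(x) dx.
Integrate the LHS by parts once:
  ∫_0^6 −u'' v dx = −[u'(x) v(x)]_0^6 + ∫_0^6 u'(x) v'(x) dx.
Thus ∫_0^6 u'(x) v'(x) dx = ∫_0^6 f(x) v(x) dx + [u'(x) v(x)]_0^6.
Choose V so that boundary terms are either known or forced to vanish.
u is Dirichlet: u(0) = u(6) = 0. Let V = H^1_0(0, 6); then v(0) = v(6) = 0, and [u' v]_0^6 = 0.
Weak formulation: find u (satisfying any essential BC) such that ∫_0^6 u'(x) v'(x) dx = ∫_0^6 f v dx for all v ∈ V.
Substituting f(x) = 3*x^2 - 3*x + 3, the right-hand side is ∫_0^6 (3*x^2 - 3*x + 3) v dx.


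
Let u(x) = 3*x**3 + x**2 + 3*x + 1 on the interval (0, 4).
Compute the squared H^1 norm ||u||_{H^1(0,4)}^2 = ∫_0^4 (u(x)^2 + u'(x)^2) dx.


||u||_{H^1}^2 = 352584/7

The H^1 norm (squared) on an interval (0, L) is
  ||u||_{H^1}^2 = ∫_0^L u(x)^2 dx + ∫_0^L u'(x)^2 dx.
Compute u'(x) = 9*x**2 + 2*x + 3.
Then u(x)^2 = 9*x**6 + 6*x**5 + 19*x**4 + 12*x**3 + 11*x**2 + 6*x + 1 and u'(x)^2 = 81*x**4 + 36*x**3 + 58*x**2 + 12*x + 9.
Integrate each monomial from 0 to 4 using ∫_0^4 c·x^n dx = c·4^(n+1)/(n+1):
  ∫_0^4 u(x)^2 dx = ∫_0^4 (9*x^6 + 6*x^5 + 19*x^4 + 12*x^3 + 11*x^2 + 6*x + 1) dx. Term by term:
    ∫_0^4 9*x^6 dx = 147456/7;  ∫_0^4 6*x^5 dx = 4096;  ∫_0^4 19*x^4 dx = 19456/5;
    ∫_0^4 12*x^3 dx = 768;  ∫_0^4 11*x^2 dx = 704/3;  ∫_0^4 6*x dx = 48;
    ∫_0^4 1 dx = 4.
  Sum: 147456/7 + 4096 + 19456/5 + 768 + 704/3 + 48 + 4 = 3161236/105.
  ∫_0^4 u'(x)^2 dx = ∫_0^4 (81*x^4 + 36*x^3 + 58*x^2 + 12*x + 9) dx. Term by term:
    ∫_0^4 81*x^4 dx = 82944/5;  ∫_0^4 36*x^3 dx = 2304;  ∫_0^4 58*x^2 dx = 3712/3;
    ∫_0^4 12*x dx = 96;  ∫_0^4 9 dx = 36.
  Sum: 82944/5 + 2304 + 3712/3 + 96 + 36 = 303932/15.
Adding: ||u||_{H^1}^2 = 3161236/105 + 303932/15 = 352584/7.


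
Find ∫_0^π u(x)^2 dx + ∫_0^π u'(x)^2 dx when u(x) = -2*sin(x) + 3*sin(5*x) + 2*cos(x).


||u||_{H^1(0,π)}^2 = 125*π

u'(x) = -2*sin(x) - 2*cos(x) + 15*cos(5*x).
Expand u² and (u')² and integrate term by term on (0, π), using: for integers n ≥ 1, ∫_0^π sin²(nx) dx = ∫_0^π cos²(nx) dx = π/2; for n ≠ n', ∫_0^π sin(nx)sin(n'x) dx = ∫_0^π cos(nx)cos(n'x) dx = 0; and by product-to-sum, ∫_0^π sin(nx)cos(n'x) dx = ½∫_0^π [sin((n+n')x) + sin((n−n')x)] dx, which is 0 when n+n' is even and 2n/(n²−n'²) when n+n' is odd (it need not vanish on (0, π)).
  u² squared terms: (-2)²·∫sin(x)² dx = 4·π/2 = 2*π;  (2)²·∫cos(x)² dx = 4·π/2 = 2*π;  (3)²·∫sin(5x)² dx = 9·π/2 = 9*π/2.
  u² cross terms: 2·(-2)·(2)·∫sin(x)·cos(x) dx = -8·(0) = 0;  2·(-2)·(3)·∫sin(x)·sin(5x) dx = -12·(0) = 0;  2·(2)·(3)·∫cos(x)·sin(5x) dx = 12·(0) = 0.
  So ∫_0^π u² dx = 2*π + 2*π + 9*π/2 + 0 + 0 + 0 = 17*π/2.
  (u')² squared terms: (-2)²·∫cos(x)² dx = 4·π/2 = 2*π;  (-2)²·∫sin(x)² dx = 4·π/2 = 2*π;  (15)²·∫cos(5x)² dx = 225·π/2 = 225*π/2.
  (u')² cross terms: 2·(-2)·(-2)·∫cos(x)·sin(x) dx = 8·(0) = 0;  2·(-2)·(15)·∫cos(x)·cos(5x) dx = -60·(0) = 0;  2·(-2)·(15)·∫sin(x)·cos(5x) dx = -60·(0) = 0.
  So ∫_0^π (u')² dx = 2*π + 2*π + 225*π/2 + 0 + 0 + 0 = 233*π/2.
||u||_{H^1}^2 = (17*π/2) + (233*π/2) = 125*π.


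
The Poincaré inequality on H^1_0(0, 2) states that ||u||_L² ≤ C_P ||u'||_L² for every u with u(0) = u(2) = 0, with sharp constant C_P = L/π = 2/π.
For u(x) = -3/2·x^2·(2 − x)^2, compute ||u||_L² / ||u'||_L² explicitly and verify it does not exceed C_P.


||u||_L² / ||u'||_L² = sqrt(3)/3 < C_P = 2/π.

u(x) = -3/2·x^2·(2 − x)^2, so u'(x) = 6*x*(-x^2 + 3*x - 2).
u(x) = -3/2·x^2·(2 − x)^2 vanishes at x = 0 and x = 2, so u ∈ H^1_0(0, 2). Differentiate via the product rule and integrate the resulting polynomials term by term.
  ∫_0^2 u² dx = ∫_0^2 (9*x^8/4 - 18*x^7 + 54*x^6 - 72*x^5 + 36*x^4) dx. Term by term:
    ∫_0^2 9*x^8/4 dx = 128;  ∫_0^2 -18*x^7 dx = -576;  ∫_0^2 54*x^6 dx = 6912/7;
    ∫_0^2 -72*x^5 dx = -768;  ∫_0^2 36*x^4 dx = 1152/5.
  Sum: 128 − 576 + 6912/7 − 768 + 1152/5 = 64/35.
  ∫_0^2 (u')² dx = ∫_0^2 (36*x^6 - 216*x^5 + 468*x^4 - 432*x^3 + 144*x^2) dx. Term by term:
    ∫_0^2 36*x^6 dx = 4608/7;  ∫_0^2 -216*x^5 dx = -2304;  ∫_0^2 468*x^4 dx = 14976/5;
    ∫_0^2 -432*x^3 dx = -1728;  ∫_0^2 144*x^2 dx = 384.
  Sum: 4608/7 − 2304 + 14976/5 − 1728 + 384 = 192/35.
∫_0^2 u² dx = 64/35, so ||u||_L² = 8*sqrt(35)/35.
∫_0^2 (u')² dx = 192/35, so ||u'||_L² = 8*sqrt(105)/35.
Ratio ||u||_L² / ||u'||_L² = sqrt(3)/3.
Sharp Poincaré constant on H^1_0(0, 2) is C_P = L/π = 2/π, achieved by sin(π/2·x).
A polynomial bump cannot attain the sharp Poincaré constant (only the first sine eigenfunction does), so the ratio is strictly less than C_P, consistent with ||u||_L² ≤ C_P ||u'||_L².


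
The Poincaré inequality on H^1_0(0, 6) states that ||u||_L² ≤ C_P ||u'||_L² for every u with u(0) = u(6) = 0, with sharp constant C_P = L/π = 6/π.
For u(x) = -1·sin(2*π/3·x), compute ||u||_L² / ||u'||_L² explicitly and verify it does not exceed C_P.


||u||_L² / ||u'||_L² = 3/(2*π) < C_P = 6/π.

u(x) = -1·sin(2*π/3·x), so u'(x) = -2*π*cos(2*π*x/3)/3.
Writing u(x) = A·sin(kπx/L) with A = -1 and k = 4, use ∫_0^L sin²(kπx/L) dx = L/2 and ∫_0^L cos²(kπx/L) dx = L/2.
u² = 1·sin²(2*π/3·x) and (u')² = 4*π^2/9·cos²(2*π/3·x), and each of sin², cos² integrates to L/2 = 3 over (0, 6).
∫_0^6 u² dx = 3, so ||u||_L² = sqrt(3).
∫_0^6 (u')² dx = 4*π^2/3, so ||u'||_L² = 2*sqrt(3)*π/3.
Ratio ||u||_L² / ||u'||_L² = 3/(2*π).
Sharp Poincaré constant on H^1_0(0, 6) is C_P = L/π = 6/π, achieved by sin(π/6·x).
This is the k = 4 harmonic; the ratio L/(kπ) is strictly less than C_P = L/π, consistent with the sharp inequality ||u||_L² ≤ C_P ||u'||_L².


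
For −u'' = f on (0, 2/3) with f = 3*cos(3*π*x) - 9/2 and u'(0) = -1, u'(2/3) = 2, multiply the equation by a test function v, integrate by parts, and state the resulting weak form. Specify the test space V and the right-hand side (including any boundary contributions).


V = H^1(0, 2/3) (v unrestricted at boundary; u is determined up to an additive constant); weak form: ∫_0^2/3 u'v' dx = ∫_0^2/3 (3*cos(3*π*x) - 9/2) v dx + 2·v(2/3) + v(0) for all v ∈ V.

Multiply both sides by a test function v and integrate from 0 to 2/3:
  ∫_0^2/3 −u''(x) v(x) dx = ∫_0^2/3 f(x) v(x) dx.
Integrate the LHS by parts once:
  ∫_0^2/3 −u'' v dx = −[u'(x) v(x)]_0^2/3 + ∫_0^2/3 u'(x) v'(x) dx.
Thus ∫_0^2/3 u'(x) v'(x) dx = ∫_0^2/3 f(x) v(x) dx + [u'(x) v(x)]_0^2/3.
Choose V so that boundary terms are either known or forced to vanish.
u has inhomogeneous Neumann u'(0) = -1, u'(2/3) = 2. [u' v]_0^2/3 = (2)·v(2/3) − (-1)·v(0) = 2·v(2/3) + v(0). Take V = H^1(0, 2/3); boundary term becomes part of RHS.
Weak formulation: find u (satisfying any essential BC) such that ∫_0^2/3 u'(x) v'(x) dx = ∫_0^2/3 f v dx + 2·v(2/3) + v(0) for all v ∈ V (Neumann data are natural BCs: they enter the RHS as boundary terms).
Substituting f(x) = 3*cos(3*π*x) - 9/2, the right-hand side is ∫_0^2/3 (3*cos(3*π*x) - 9/2) v dx + 2·v(2/3) + v(0).
Compatibility check (pure Neumann): taking v ≡ 1 ∈ V gives 0 = ∫_0^2/3 f dx + (2) − (-1), i.e. ∫_0^2/3 f dx must equal u'(0) − u'(2/3) = -3. Indeed ∫_0^2/3 (3*cos(3*π*x) - 9/2) dx = -3, so the data are compatible. The solution is then unique only up to an additive constant (fix it e.g. by requiring ∫_0^2/3 u dx = 0).


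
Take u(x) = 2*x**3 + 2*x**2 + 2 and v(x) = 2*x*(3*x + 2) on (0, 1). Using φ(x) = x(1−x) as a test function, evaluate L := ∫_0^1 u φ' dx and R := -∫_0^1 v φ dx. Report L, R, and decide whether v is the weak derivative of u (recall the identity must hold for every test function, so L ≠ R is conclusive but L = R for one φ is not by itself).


LHS = -19/30, RHS = -19/30. Yes, v = u' weakly.

u(x) = 2*x**3 + 2*x**2 + 2, classical derivative u'(x) = 6*x**2 + 4*x.
φ(x) = x(1−x), so φ'(x) = 1 - 2*x.
Note φ(0) = φ(1) = 0, so the boundary term u·φ vanishes.
LHS = ∫_0^1 u(x) φ'(x) dx = ∫_0^1 (-4*x^4 - 2*x^3 + 2*x^2 - 4*x + 2) dx. Term by term:
  ∫_0^1 -4*x^4 dx = -4/5;  ∫_0^1 -2*x^3 dx = -1/2;  ∫_0^1 2*x^2 dx = 2/3;
  ∫_0^1 -4*x dx = -2;  ∫_0^1 2 dx = 2.
Sum: -4/5 − 1/2 + 2/3 − 2 + 2 = -19/30.
So LHS = -19/30.
∫_0^1 v(x) φ(x) dx = ∫_0^1 (-6*x^4 + 2*x^3 + 4*x^2) dx. Term by term:
  ∫_0^1 -6*x^4 dx = -6/5;  ∫_0^1 2*x^3 dx = 1/2;  ∫_0^1 4*x^2 dx = 4/3.
Sum: -6/5 + 1/2 + 4/3 = 19/30.
So RHS = -∫_0^1 v(x) φ(x) dx = -19/30.
LHS = RHS, so the identity holds for this test φ.
Moreover u is smooth here and v(x) = u'(x) = 6*x**2 + 4*x pointwise, so the identity holds for every test function. Hence v is the weak derivative of u.


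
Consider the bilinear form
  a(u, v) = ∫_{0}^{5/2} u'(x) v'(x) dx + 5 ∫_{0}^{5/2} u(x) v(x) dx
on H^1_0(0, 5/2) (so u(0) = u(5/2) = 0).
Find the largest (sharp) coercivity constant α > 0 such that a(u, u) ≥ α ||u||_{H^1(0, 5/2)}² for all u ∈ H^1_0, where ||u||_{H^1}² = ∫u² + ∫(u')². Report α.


α = 1

Coercivity of a(·,·) on H^1_0(0, 5/2) means a(u, u) ≥ α ||u||_{H^1}² for every u ∈ H^1_0.
The interval has length L = 5/2, and Poincaré/coercivity depend only on L. Here a(u, u) = ∫(u')² + (5)·∫u².
Here c = 5 ≥ 1, so a(u,u) = ∫(u')² + c∫u² ≥ ∫(u')² + ∫u² = ||u||_{H^1}², i.e. α = 1 works. No larger α is possible: a(u,u) ≥ α||u||_{H^1}² means (1−α)∫(u')² ≥ (α−c)∫u², and for the modes u_n = sin(nπ(x−x₀)/L) (x₀ the left endpoint) one has ∫u_n²/∫(u_n')² = (L/(nπ))² → 0, so a(u_n,u_n)/||u_n||_{H^1}² → 1. Hence the optimal constant is α = 1.
Therefore α = 1.


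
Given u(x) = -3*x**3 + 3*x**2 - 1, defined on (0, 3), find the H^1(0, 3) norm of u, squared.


||u||_{H^1}^2 = 44889/14

The H^1 norm (squared) on an interval (0, L) is
  ||u||_{H^1}^2 = ∫_0^L u(x)^2 dx + ∫_0^L u'(x)^2 dx.
Compute u'(x) = -9*x**2 + 6*x.
Then u(x)^2 = 9*x**6 - 18*x**5 + 9*x**4 + 6*x**3 - 6*x**2 + 1 and u'(x)^2 = 81*x**4 - 108*x**3 + 36*x**2.
Integrate each monomial from 0 to 3 using ∫_0^3 c·x^n dx = c·3^(n+1)/(n+1):
  ∫_0^3 u(x)^2 dx = ∫_0^3 (9*x^6 - 18*x^5 + 9*x^4 + 6*x^3 - 6*x^2 + 1) dx. Term by term:
    ∫_0^3 9*x^6 dx = 19683/7;  ∫_0^3 -18*x^5 dx = -2187;  ∫_0^3 9*x^4 dx = 2187/5;
    ∫_0^3 6*x^3 dx = 243/2;  ∫_0^3 -6*x^2 dx = -54;  ∫_0^3 1 dx = 3.
  Sum: 19683/7 − 2187 + 2187/5 + 243/2 − 54 + 3 = 79293/70.
  ∫_0^3 u'(x)^2 dx = ∫_0^3 (81*x^4 - 108*x^3 + 36*x^2) dx. Term by term:
    ∫_0^3 81*x^4 dx = 19683/5;  ∫_0^3 -108*x^3 dx = -2187;  ∫_0^3 36*x^2 dx = 324.
  Sum: 19683/5 − 2187 + 324 = 10368/5.
Adding: ||u||_{H^1}^2 = 79293/70 + 10368/5 = 44889/14.


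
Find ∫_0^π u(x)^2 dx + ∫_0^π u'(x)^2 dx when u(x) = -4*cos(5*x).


||u||_{H^1(0,π)}^2 = 208*π

u'(x) = 20*sin(5*x).
Expand u² and (u')² and integrate term by term on (0, π), using: for integers n ≥ 1, ∫_0^π sin²(nx) dx = ∫_0^π cos²(nx) dx = π/2; for n ≠ n', ∫_0^π sin(nx)sin(n'x) dx = ∫_0^π cos(nx)cos(n'x) dx = 0; and by product-to-sum, ∫_0^π sin(nx)cos(n'x) dx = ½∫_0^π [sin((n+n')x) + sin((n−n')x)] dx, which is 0 when n+n' is even and 2n/(n²−n'²) when n+n' is odd (it need not vanish on (0, π)).
  u² squared terms: (-4)²·∫cos(5x)² dx = 16·π/2 = 8*π.
  So ∫_0^π u² dx = 8*π.
  (u')² squared terms: (20)²·∫sin(5x)² dx = 400·π/2 = 200*π.
  So ∫_0^π (u')² dx = 200*π.
||u||_{H^1}^2 = (8*π) + (200*π) = 208*π.


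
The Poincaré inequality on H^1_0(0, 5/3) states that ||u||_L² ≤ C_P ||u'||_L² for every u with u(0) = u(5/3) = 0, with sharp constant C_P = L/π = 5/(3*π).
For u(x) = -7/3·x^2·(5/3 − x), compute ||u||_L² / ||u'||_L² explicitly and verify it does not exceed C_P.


||u||_L² / ||u'||_L² = 5*sqrt(14)/42 < C_P = 5/(3*π).

u(x) = -7/3·x^2·(5/3 − x), so u'(x) = 7*x*(9*x - 10)/9.
u(x) = -7/3·x^2·(5/3 − x) vanishes at x = 0 and x = 5/3, so u ∈ H^1_0(0, 5/3). Differentiate via the product rule and integrate the resulting polynomials term by term.
  ∫_0^5/3 u² dx = ∫_0^5/3 (49*x^6/9 - 490*x^5/27 + 1225*x^4/81) dx. Term by term:
    ∫_0^5/3 49*x^6/9 dx = 546875/19683;  ∫_0^5/3 -490*x^5/27 dx = -3828125/59049;  ∫_0^5/3 1225*x^4/81 dx = 765625/19683.
  Sum: 546875/19683 − 3828125/59049 + 765625/19683 = 109375/59049.
  ∫_0^5/3 (u')² dx = ∫_0^5/3 (49*x^4 - 980*x^3/9 + 4900*x^2/81) dx. Term by term:
    ∫_0^5/3 49*x^4 dx = 30625/243;  ∫_0^5/3 -980*x^3/9 dx = -153125/729;  ∫_0^5/3 4900*x^2/81 dx = 612500/6561.
  Sum: 30625/243 − 153125/729 + 612500/6561 = 61250/6561.
∫_0^5/3 u² dx = 109375/59049, so ||u||_L² = 125*sqrt(7)/243.
∫_0^5/3 (u')² dx = 61250/6561, so ||u'||_L² = 175*sqrt(2)/81.
Ratio ||u||_L² / ||u'||_L² = 5*sqrt(14)/42.
Sharp Poincaré constant on H^1_0(0, 5/3) is C_P = L/π = 5/(3*π), achieved by sin(3*π/5·x).
A polynomial bump cannot attain the sharp Poincaré constant (only the first sine eigenfunction does), so the ratio is strictly less than C_P, consistent with ||u||_L² ≤ C_P ||u'||_L².


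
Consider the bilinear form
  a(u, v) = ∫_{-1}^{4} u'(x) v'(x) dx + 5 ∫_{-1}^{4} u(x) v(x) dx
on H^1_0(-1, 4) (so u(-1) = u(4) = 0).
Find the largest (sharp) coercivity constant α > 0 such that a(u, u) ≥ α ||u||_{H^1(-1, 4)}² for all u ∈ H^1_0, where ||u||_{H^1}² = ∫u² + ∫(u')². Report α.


α = 1

Coercivity of a(·,·) on H^1_0(-1, 4) means a(u, u) ≥ α ||u||_{H^1}² for every u ∈ H^1_0.
The interval has length L = 5, and Poincaré/coercivity depend only on L. Here a(u, u) = ∫(u')² + (5)·∫u².
Here c = 5 ≥ 1, so a(u,u) = ∫(u')² + c∫u² ≥ ∫(u')² + ∫u² = ||u||_{H^1}², i.e. α = 1 works. No larger α is possible: a(u,u) ≥ α||u||_{H^1}² means (1−α)∫(u')² ≥ (α−c)∫u², and for the modes u_n = sin(nπ(x−x₀)/L) (x₀ the left endpoint) one has ∫u_n²/∫(u_n')² = (L/(nπ))² → 0, so a(u_n,u_n)/||u_n||_{H^1}² → 1. Hence the optimal constant is α = 1.
Therefore α = 1.


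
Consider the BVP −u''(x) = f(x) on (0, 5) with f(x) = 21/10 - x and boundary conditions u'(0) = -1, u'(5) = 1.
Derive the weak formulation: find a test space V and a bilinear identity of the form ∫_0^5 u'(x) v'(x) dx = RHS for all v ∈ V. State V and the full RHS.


V = H^1(0, 5) (v unrestricted at boundary; u is determined up to an additive constant); weak form: ∫_0^5 u'v' dx = ∫_0^5 (21/10 - x) v dx + v(5) + v(0) for all v ∈ V.

Multiply both sides by a test function v and integrate from 0 to 5:
  ∫_0^5 −u''(x) v(x) dx = ∫_0^5 f(x) v(x) dx.
Integrate the LHS by parts once:
  ∫_0^5 −u'' v dx = −[u'(x) v(x)]_0^5 + ∫_0^5 u'(x) v'(x) dx.
Thus ∫_0^5 u'(x) v'(x) dx = ∫_0^5 f(x) v(x) dx + [u'(x) v(x)]_0^5.
Choose V so that boundary terms are either known or forced to vanish.
u has inhomogeneous Neumann u'(0) = -1, u'(5) = 1. [u' v]_0^5 = (1)·v(5) − (-1)·v(0) = v(5) + v(0). Take V = H^1(0, 5); boundary term becomes part of RHS.
Weak formulation: find u (satisfying any essential BC) such that ∫_0^5 u'(x) v'(x) dx = ∫_0^5 f v dx + v(5) + v(0) for all v ∈ V (Neumann data are natural BCs: they enter the RHS as boundary terms).
Substituting f(x) = 21/10 - x, the right-hand side is ∫_0^5 (21/10 - x) v dx + v(5) + v(0).
Compatibility check (pure Neumann): taking v ≡ 1 ∈ V gives 0 = ∫_0^5 f dx + (1) − (-1), i.e. ∫_0^5 f dx must equal u'(0) − u'(5) = -2. Indeed ∫_0^5 (21/10 - x) dx = -2, so the data are compatible. The solution is then unique only up to an additive constant (fix it e.g. by requiring ∫_0^5 u dx = 0).


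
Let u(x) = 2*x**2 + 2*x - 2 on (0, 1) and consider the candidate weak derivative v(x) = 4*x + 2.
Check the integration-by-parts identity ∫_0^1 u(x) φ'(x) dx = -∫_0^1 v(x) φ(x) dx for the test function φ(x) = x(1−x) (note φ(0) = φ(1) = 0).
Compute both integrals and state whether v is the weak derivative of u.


LHS = -2/3, RHS = -2/3. Yes, v = u' weakly.

u(x) = 2*x**2 + 2*x - 2, classical derivative u'(x) = 4*x + 2.
φ(x) = x(1−x), so φ'(x) = 1 - 2*x.
Note φ(0) = φ(1) = 0, so the boundary term u·φ vanishes.
LHS = ∫_0^1 u(x) φ'(x) dx = ∫_0^1 (-4*x^3 - 2*x^2 + 6*x - 2) dx. Term by term:
  ∫_0^1 -4*x^3 dx = -1;  ∫_0^1 -2*x^2 dx = -2/3;  ∫_0^1 6*x dx = 3;
  ∫_0^1 -2 dx = -2.
Sum: -1 − 2/3 + 3 − 2 = -2/3.
So LHS = -2/3.
∫_0^1 v(x) φ(x) dx = ∫_0^1 (-4*x^3 + 2*x^2 + 2*x) dx. Term by term:
  ∫_0^1 -4*x^3 dx = -1;  ∫_0^1 2*x^2 dx = 2/3;  ∫_0^1 2*x dx = 1.
Sum: -1 + 2/3 + 1 = 2/3.
So RHS = -∫_0^1 v(x) φ(x) dx = -2/3.
LHS = RHS, so the identity holds for this test φ.
Moreover u is smooth here and v(x) = u'(x) = 4*x + 2 pointwise, so the identity holds for every test function. Hence v is the weak derivative of u.


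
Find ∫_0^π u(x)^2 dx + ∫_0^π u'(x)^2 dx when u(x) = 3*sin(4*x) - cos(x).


||u||_{H^1(0,π)}^2 = -32/5 + 155*π/2

u'(x) = sin(x) + 12*cos(4*x).
Expand u² and (u')² and integrate term by term on (0, π), using: for integers n ≥ 1, ∫_0^π sin²(nx) dx = ∫_0^π cos²(nx) dx = π/2; for n ≠ n', ∫_0^π sin(nx)sin(n'x) dx = ∫_0^π cos(nx)cos(n'x) dx = 0; and by product-to-sum, ∫_0^π sin(nx)cos(n'x) dx = ½∫_0^π [sin((n+n')x) + sin((n−n')x)] dx, which is 0 when n+n' is even and 2n/(n²−n'²) when n+n' is odd (it need not vanish on (0, π)).
  u² squared terms: (-1)²·∫cos(x)² dx = 1·π/2 = π/2;  (3)²·∫sin(4x)² dx = 9·π/2 = 9*π/2.
  u² cross terms: 2·(-1)·(3)·∫cos(x)·sin(4x) dx = -6·(8/15) = -16/5.
  So ∫_0^π u² dx = π/2 + 9*π/2 − 16/5 = -16/5 + 5*π.
  (u')² squared terms: (12)²·∫cos(4x)² dx = 144·π/2 = 72*π;  (1)²·∫sin(x)² dx = 1·π/2 = π/2.
  (u')² cross terms: 2·(12)·(1)·∫cos(4x)·sin(x) dx = 24·(-2/15) = -16/5.
  So ∫_0^π (u')² dx = 72*π + π/2 − 16/5 = -16/5 + 145*π/2.
||u||_{H^1}^2 = (-16/5 + 5*π) + (-16/5 + 145*π/2) = -32/5 + 155*π/2.


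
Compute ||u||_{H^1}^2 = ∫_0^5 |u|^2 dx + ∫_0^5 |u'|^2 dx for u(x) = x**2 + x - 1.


||u||_{H^1}^2 = 2195/2

The H^1 norm (squared) on an interval (0, L) is
  ||u||_{H^1}^2 = ∫_0^L u(x)^2 dx + ∫_0^L u'(x)^2 dx.
Compute u'(x) = 2*x + 1.
Then u(x)^2 = x**4 + 2*x**3 - x**2 - 2*x + 1 and u'(x)^2 = 4*x**2 + 4*x + 1.
Integrate each monomial from 0 to 5 using ∫_0^5 c·x^n dx = c·5^(n+1)/(n+1):
  ∫_0^5 u(x)^2 dx = ∫_0^5 (x^4 + 2*x^3 - x^2 - 2*x + 1) dx. Term by term:
    ∫_0^5 x^4 dx = 625;  ∫_0^5 2*x^3 dx = 625/2;  ∫_0^5 -x^2 dx = -125/3;
    ∫_0^5 -2*x dx = -25;  ∫_0^5 1 dx = 5.
  Sum: 625 + 625/2 − 125/3 − 25 + 5 = 5255/6.
  ∫_0^5 u'(x)^2 dx = ∫_0^5 (4*x^2 + 4*x + 1) dx. Term by term:
    ∫_0^5 4*x^2 dx = 500/3;  ∫_0^5 4*x dx = 50;  ∫_0^5 1 dx = 5.
  Sum: 500/3 + 50 + 5 = 665/3.
Adding: ||u||_{H^1}^2 = 5255/6 + 665/3 = 2195/2.


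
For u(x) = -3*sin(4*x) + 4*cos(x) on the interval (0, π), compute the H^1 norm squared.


||u||_{H^1(0,π)}^2 = -128/5 + 185*π/2

u'(x) = -4*sin(x) - 12*cos(4*x).
Expand u² and (u')² and integrate term by term on (0, π), using: for integers n ≥ 1, ∫_0^π sin²(nx) dx = ∫_0^π cos²(nx) dx = π/2; for n ≠ n', ∫_0^π sin(nx)sin(n'x) dx = ∫_0^π cos(nx)cos(n'x) dx = 0; and by product-to-sum, ∫_0^π sin(nx)cos(n'x) dx = ½∫_0^π [sin((n+n')x) + sin((n−n')x)] dx, which is 0 when n+n' is even and 2n/(n²−n'²) when n+n' is odd (it need not vanish on (0, π)).
  u² squared terms: (-3)²·∫sin(4x)² dx = 9·π/2 = 9*π/2;  (4)²·∫cos(x)² dx = 16·π/2 = 8*π.
  u² cross terms: 2·(-3)·(4)·∫sin(4x)·cos(x) dx = -24·(8/15) = -64/5.
  So ∫_0^π u² dx = 9*π/2 + 8*π − 64/5 = -64/5 + 25*π/2.
  (u')² squared terms: (-12)²·∫cos(4x)² dx = 144·π/2 = 72*π;  (-4)²·∫sin(x)² dx = 16·π/2 = 8*π.
  (u')² cross terms: 2·(-12)·(-4)·∫cos(4x)·sin(x) dx = 96·(-2/15) = -64/5.
  So ∫_0^π (u')² dx = 72*π + 8*π − 64/5 = -64/5 + 80*π.
||u||_{H^1}^2 = (-64/5 + 25*π/2) + (-64/5 + 80*π) = -128/5 + 185*π/2.


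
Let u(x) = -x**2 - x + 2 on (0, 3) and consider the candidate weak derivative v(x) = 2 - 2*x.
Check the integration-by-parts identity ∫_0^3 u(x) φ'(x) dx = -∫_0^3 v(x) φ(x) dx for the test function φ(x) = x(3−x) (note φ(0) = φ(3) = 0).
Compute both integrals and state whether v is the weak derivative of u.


LHS = 18, RHS = 9/2. No, v is not the weak derivative of u.

u(x) = -x**2 - x + 2, classical derivative u'(x) = -2*x - 1.
φ(x) = x(3−x), so φ'(x) = 3 - 2*x.
Note φ(0) = φ(3) = 0, so the boundary term u·φ vanishes.
LHS = ∫_0^3 u(x) φ'(x) dx = ∫_0^3 (2*x^3 - x^2 - 7*x + 6) dx. Term by term:
  ∫_0^3 2*x^3 dx = 81/2;  ∫_0^3 -x^2 dx = -9;  ∫_0^3 -7*x dx = -63/2;
  ∫_0^3 6 dx = 18.
Sum: 81/2 − 9 − 63/2 + 18 = 18.
So LHS = 18.
∫_0^3 v(x) φ(x) dx = ∫_0^3 (2*x^3 - 8*x^2 + 6*x) dx. Term by term:
  ∫_0^3 2*x^3 dx = 81/2;  ∫_0^3 -8*x^2 dx = -72;  ∫_0^3 6*x dx = 27.
Sum: 81/2 − 72 + 27 = -9/2.
So RHS = -∫_0^3 v(x) φ(x) dx = 9/2.
LHS − RHS = 27/2 ≠ 0, so the identity fails.
(For a valid weak derivative the identity must hold for EVERY test function, in particular this one. The failure shows v is NOT the weak derivative of u.)
Correct weak derivative would be u'(x) = -2*x - 1.
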